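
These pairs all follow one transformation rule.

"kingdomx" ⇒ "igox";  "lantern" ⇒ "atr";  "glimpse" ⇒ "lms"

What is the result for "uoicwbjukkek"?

Looking at the pairs, the operation is to keep every other character starting from the second (positions 2nd, 4th, 6th, ...).
Doing the same to "uoicwbjukkek": "ocbukk".

ocbukk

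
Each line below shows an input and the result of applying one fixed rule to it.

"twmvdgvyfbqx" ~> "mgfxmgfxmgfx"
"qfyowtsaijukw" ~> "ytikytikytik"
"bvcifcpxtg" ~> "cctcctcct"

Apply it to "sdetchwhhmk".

ehhehhehh

Looking at the pairs, the operation is to keep one character in every 3, starting at position 3 (positions 3rd, 6th, 9th, ...), then write the whole string 3 times in a row.
Applying both steps to "sdetchwhhmk": "ehh", then "ehhehhehh".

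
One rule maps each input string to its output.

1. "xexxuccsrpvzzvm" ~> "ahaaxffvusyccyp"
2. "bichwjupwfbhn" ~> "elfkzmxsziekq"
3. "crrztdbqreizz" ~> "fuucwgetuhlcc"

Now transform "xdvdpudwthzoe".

agygsxgzwkcrh

The pattern: shift every letter 3 places forward in the alphabet (wrapping around).
For "xdvdpudwthzoe" the result is "agygsxgzwkcrh".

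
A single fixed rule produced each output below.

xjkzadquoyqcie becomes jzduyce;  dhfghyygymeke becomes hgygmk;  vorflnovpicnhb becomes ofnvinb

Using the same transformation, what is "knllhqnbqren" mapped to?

What's happening: keep every other character starting from the second (positions 2nd, 4th, 6th, ...).
For "knllhqnbqren" the result is "nlqbrn".

nlqbrn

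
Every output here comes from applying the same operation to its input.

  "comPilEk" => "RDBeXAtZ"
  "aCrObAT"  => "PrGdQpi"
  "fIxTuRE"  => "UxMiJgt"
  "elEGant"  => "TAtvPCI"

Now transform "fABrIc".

UpqGxR

Each output is the input with this applied: shift every letter 11 places backward in the alphabet (wrapping around), then flip the case of every letter.
Working it through for "fABrIc": intermediate "uPQgXr", final "UpqGxR".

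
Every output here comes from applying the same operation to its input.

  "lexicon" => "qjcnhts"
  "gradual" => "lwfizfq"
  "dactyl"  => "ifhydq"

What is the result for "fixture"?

The rule is to shift every letter 5 places forward in the alphabet (wrapping around).
For "fixture" the result is "kncyzwj".

kncyzwj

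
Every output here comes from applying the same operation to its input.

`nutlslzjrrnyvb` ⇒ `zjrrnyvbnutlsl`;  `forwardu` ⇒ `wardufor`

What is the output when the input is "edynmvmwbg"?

Rule — swap the front and back halves of the string, then move the last character to the front.
On "edynmvmwbg": the first step gives "vmwbgedynm", and the second then gives "mvmwbgedyn".

mvmwbgedyn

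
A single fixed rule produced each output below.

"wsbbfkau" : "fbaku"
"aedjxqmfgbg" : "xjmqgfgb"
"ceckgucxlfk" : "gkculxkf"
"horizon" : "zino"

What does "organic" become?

naci

What's happening: delete the first 3 characters, then swap each adjacent pair of characters (1↔2, 3↔4, ...).
Working it through for "organic": intermediate "anic", final "naci".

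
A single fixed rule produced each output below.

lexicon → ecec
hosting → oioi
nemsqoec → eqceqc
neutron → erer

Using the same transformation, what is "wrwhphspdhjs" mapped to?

Looking at the pairs, the operation is to keep one character in every 3, starting at position 2 (positions 2nd, 5th, 8th, ...), then write the whole string twice.
"wrwhphspdhjs" → "rppj" → "rppjrppj".

rppjrppj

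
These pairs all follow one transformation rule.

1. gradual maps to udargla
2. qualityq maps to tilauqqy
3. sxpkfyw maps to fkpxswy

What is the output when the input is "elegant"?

Looking at the pairs, the operation is to move the last 2 characters to the front (rotate right by 2), then reverse the string.
For "elegant", step one produces "ntelega"; step two turns that into "ageletn".

ageletn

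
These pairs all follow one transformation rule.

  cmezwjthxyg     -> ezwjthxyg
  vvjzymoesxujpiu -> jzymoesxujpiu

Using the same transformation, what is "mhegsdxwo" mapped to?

The transformation: delete the first 2 characters.
On "mhegsdxwo" that produces "egsdxwo".

egsdxwo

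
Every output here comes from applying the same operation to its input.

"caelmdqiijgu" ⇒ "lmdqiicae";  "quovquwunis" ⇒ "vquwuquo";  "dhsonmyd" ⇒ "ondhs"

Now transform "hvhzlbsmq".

The rule is to delete the last 3 characters, then move the first 3 characters to the end (rotate left by 3).
So "hvhzlbsmq" becomes "zlbhvh".

zlbhvh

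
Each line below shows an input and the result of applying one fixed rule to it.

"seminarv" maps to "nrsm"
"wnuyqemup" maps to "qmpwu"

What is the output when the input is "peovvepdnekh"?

vpnkpo

Rule — keep every other character starting from the first (positions 1st, 3rd, 5th, ...), then move the first 2 characters to the end (rotate left by 2).
Working it through for "peovvepdnekh": intermediate "povpnk", final "vpnkpo".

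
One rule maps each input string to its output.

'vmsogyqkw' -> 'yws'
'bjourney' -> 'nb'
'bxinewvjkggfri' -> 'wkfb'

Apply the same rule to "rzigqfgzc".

In each case the input is transformed by: move the first 3 characters to the end (rotate left by 3), then keep one character in every 3, starting at position 3 (positions 3rd, 6th, 9th, ...).
For "rzigqfgzc", step one produces "gqfgzcrzi"; step two turns that into "fci".

fci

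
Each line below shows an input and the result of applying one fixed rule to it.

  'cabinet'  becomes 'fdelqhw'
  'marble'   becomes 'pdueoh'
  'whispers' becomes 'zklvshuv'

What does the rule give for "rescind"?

The transformation: shift every letter 3 places forward in the alphabet (wrapping around).
So "rescind" becomes "uhvflqg".

uhvflqg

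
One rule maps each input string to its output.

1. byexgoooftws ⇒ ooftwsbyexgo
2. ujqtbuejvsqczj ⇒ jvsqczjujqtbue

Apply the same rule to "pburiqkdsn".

The transformation: swap the front and back halves of the string.
For "pburiqkdsn" the result is "qkdsnpburi".

qkdsnpburi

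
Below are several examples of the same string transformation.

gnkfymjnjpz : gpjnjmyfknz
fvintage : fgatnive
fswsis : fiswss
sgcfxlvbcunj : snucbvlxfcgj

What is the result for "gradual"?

gaudarl

In each case the input is transformed by: swap the first and last characters, then reverse the string.
On "gradual": the first step gives "lraduag", and the second then gives "gaudarl".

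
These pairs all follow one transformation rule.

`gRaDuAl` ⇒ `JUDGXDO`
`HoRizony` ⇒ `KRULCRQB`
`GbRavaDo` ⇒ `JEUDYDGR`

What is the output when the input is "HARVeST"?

KDUYHVW

In each case the input is transformed by: shift every letter 3 places forward in the alphabet (wrapping around), then convert every letter to uppercase.
On "HARVeST": the first step gives "KDUYhVW", and the second then gives "KDUYHVW".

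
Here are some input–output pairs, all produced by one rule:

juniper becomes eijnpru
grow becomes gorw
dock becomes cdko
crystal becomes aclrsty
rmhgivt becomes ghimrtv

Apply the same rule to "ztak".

aktz

The pattern: sort the characters into alphabetical order.
"ztak" → "aktz".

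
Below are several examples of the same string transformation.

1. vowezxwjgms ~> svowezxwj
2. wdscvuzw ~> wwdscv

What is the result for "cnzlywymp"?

pcnzlyw

What's happening: move the last character to the front, then delete the last 2 characters.
Applying both steps to "cnzlywymp": "pcnzlywym", then "pcnzlyw".
(Check on "vowezxwjgms": → "svowezxwjgm" → "svowezxwj" ✓)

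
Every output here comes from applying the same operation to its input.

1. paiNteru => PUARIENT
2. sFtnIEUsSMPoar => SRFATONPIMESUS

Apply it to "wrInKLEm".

WMREILNK

Each output is the input with this applied: take characters alternately from the front and the back (1st, last, 2nd, 2nd-last, ...), then convert every letter to uppercase.
Working it through for "wrInKLEm": intermediate "wmrEILnK", final "WMREILNK".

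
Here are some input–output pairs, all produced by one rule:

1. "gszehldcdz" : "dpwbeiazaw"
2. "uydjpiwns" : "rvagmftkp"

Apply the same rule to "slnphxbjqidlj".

pikmeuygnfaig

The transformation: shift every letter 3 places backward in the alphabet (wrapping around).
Applying that to "slnphxbjqidlj" gives "pikmeuygnfaig".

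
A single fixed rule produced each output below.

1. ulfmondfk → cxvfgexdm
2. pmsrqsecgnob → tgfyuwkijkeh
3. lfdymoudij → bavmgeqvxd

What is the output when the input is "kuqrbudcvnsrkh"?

zcjkfnuvmtjimc

The pattern: shift every letter 8 places backward in the alphabet (wrapping around), then reverse the string.
"kuqrbudcvnsrkh" → "cmijtmvunfkjcz" → "zcjkfnuvmtjimc".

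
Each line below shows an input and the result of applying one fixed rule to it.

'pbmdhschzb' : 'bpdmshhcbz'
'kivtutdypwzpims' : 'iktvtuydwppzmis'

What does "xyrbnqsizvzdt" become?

Looking at the pairs, the operation is to swap each adjacent pair of characters (1↔2, 3↔4, ...).
"xyrbnqsizvzdt" → "yxbrqnisvzdzt".

yxbrqnisvzdzt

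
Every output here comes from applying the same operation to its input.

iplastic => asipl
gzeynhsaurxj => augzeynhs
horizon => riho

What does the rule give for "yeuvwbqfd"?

The rule is to delete the last 3 characters, then move the last 2 characters to the front (rotate right by 2).
Applying both steps to "yeuvwbqfd": "yeuvwb", then "wbyeuv".
(Check on "iplastic": → "iplas" → "asipl" ✓)

wbyeuv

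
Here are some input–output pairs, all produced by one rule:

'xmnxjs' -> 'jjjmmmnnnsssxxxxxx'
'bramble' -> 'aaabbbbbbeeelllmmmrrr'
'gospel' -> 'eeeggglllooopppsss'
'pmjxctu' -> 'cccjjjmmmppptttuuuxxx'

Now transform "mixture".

eeeiiimmmrrrtttuuuxxx

The pattern: repeat every character 3 times, then sort the characters into alphabetical order.
Applying that to "mixture" gives "eeeiiimmmrrrtttuuuxxx".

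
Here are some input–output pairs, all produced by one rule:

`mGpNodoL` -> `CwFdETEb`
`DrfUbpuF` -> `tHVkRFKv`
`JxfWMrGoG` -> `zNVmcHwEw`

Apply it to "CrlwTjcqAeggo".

sHBMjZSGqUWWE

The transformation: flip the case of every letter, then shift every letter 10 places backward in the alphabet (wrapping around).
On "CrlwTjcqAeggo": the first step gives "cRLWtJCQaEGGO", and the second then gives "sHBMjZSGqUWWE".
(Check on "JxfWMrGoG": → "jXFwmRgOg" → "zNVmcHwEw" ✓)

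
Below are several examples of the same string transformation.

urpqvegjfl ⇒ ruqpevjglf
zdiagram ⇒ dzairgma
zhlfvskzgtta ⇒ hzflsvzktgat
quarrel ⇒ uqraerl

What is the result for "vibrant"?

ivrbnat

Looking at the pairs, the operation is to swap each adjacent pair of characters (1↔2, 3↔4, ...).
On "vibrant" that produces "ivrbnat".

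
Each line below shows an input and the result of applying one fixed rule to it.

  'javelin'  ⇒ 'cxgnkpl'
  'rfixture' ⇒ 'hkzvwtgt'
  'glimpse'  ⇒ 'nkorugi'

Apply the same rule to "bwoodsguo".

yqqfuiwqd

In each case the input is transformed by: shift every letter 2 places forward in the alphabet (wrapping around), then move the first character to the end.
"bwoodsguo" → "dyqqfuiwq" → "yqqfuiwqd".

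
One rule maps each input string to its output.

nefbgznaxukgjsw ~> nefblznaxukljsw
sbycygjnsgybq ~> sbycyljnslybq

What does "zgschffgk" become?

zlschfflk

Looking at the pairs, the operation is to replace every "g" with "l".
So "zgschffgk" becomes "zlschfflk".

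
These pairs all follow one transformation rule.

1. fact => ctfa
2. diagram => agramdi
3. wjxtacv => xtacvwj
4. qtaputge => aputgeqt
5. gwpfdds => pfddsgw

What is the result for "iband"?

Looking at the pairs, the operation is to move the first 2 characters to the end (rotate left by 2).
On "iband" that produces "andib".

andib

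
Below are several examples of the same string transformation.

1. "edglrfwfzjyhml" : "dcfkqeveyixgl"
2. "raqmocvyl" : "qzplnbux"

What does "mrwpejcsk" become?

lqvodibr

Looking at the pairs, the operation is to delete the last character, then shift every letter 1 place backward in the alphabet (wrapping around).
Applying both steps to "mrwpejcsk": "mrwpejcs", then "lqvodibr".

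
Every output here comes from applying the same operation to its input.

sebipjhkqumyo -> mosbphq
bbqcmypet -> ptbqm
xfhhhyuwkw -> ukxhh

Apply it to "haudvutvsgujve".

Each output is the input with this applied: keep every other character starting from the first (positions 1st, 3rd, 5th, ...), then move the last 2 characters to the front (rotate right by 2).
Starting from "haudvutvsgujve": after the first operation, "huvtsuv"; after the second, "uvhuvts".

uvhuvts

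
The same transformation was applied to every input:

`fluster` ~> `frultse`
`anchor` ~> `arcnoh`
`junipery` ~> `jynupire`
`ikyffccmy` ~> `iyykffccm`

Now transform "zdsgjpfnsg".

What's happening: move the last character to the front, then swap each adjacent pair of characters (1↔2, 3↔4, ...).
Applying that to "zdsgjpfnsg" gives "zgsdjgfpsn".

zgsdjgfpsn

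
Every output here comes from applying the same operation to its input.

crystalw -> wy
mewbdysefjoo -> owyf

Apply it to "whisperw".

Looking at the pairs, the operation is to move the last 3 characters to the front (rotate right by 3), then keep one character in every 3, starting at position 3 (positions 3rd, 6th, 9th, ...).
Applying both steps to "whisperw": "erwwhisp", then "wi".
(Check on "mewbdysefjoo": → "joomewbdysef" → "owyf" ✓)

wi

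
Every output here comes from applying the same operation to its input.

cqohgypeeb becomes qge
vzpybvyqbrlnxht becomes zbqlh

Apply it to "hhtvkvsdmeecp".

The rule is to keep one character in every 3, starting at position 2 (positions 2nd, 5th, 8th, ...).
So "hhtvkvsdmeecp" becomes "hkde".

hkde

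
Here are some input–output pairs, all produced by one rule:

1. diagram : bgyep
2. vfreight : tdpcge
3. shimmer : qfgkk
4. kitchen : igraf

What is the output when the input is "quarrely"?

Each output is the input with this applied: shift every letter 2 places backward in the alphabet (wrapping around), then delete the last 2 characters.
For "quarrely", step one produces "osyppcjw"; step two turns that into "osyppc".

osyppc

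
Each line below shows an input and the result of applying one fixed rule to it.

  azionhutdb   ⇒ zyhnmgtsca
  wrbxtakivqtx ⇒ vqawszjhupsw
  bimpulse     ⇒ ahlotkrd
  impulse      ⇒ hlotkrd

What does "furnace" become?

In each case the input is transformed by: shift every letter 1 place backward in the alphabet (wrapping around).
Applying that to "furnace" gives "etqmzbd".

etqmzbd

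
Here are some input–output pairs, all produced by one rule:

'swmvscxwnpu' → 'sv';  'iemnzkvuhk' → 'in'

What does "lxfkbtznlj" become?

lk

In each case the input is transformed by: keep one character in every 3, starting at position 1 (positions 1st, 4th, 7th, ...), then keep only the first 2 characters.
Doing the same to "lxfkbtznlj": "lk".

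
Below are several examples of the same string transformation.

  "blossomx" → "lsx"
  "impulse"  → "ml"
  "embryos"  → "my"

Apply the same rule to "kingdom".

id

Looking at the pairs, the operation is to keep one character in every 3, starting at position 2 (positions 2nd, 5th, 8th, ...).
So "kingdom" becomes "id".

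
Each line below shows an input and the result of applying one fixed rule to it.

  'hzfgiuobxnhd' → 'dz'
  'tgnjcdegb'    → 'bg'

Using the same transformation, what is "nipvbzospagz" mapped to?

What's happening: swap the first and last characters, then keep only the first 2 characters.
Applying both steps to "nipvbzospagz": "zipvbzospagn", then "zi".
(Check on "hzfgiuobxnhd": → "dzfgiuobxnhh" → "dz" ✓)

zi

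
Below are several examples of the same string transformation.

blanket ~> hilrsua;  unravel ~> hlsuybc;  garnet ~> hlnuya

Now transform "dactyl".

hjksaf

What's happening: sort the characters into alphabetical order, then shift every letter 7 places forward in the alphabet (wrapping around).
Applying both steps to "dactyl": "acdlty", then "hjksaf".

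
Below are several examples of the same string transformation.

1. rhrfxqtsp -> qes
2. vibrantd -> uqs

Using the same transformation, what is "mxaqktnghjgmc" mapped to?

The transformation: shift every letter 1 place backward in the alphabet (wrapping around), then keep one character in every 3, starting at position 1 (positions 1st, 4th, 7th, ...).
For "mxaqktnghjgmc", step one produces "lwzpjsmfgiflb"; step two turns that into "lpmib".
(Check on "rhrfxqtsp": → "qgqewpsro" → "qes" ✓)

lpmib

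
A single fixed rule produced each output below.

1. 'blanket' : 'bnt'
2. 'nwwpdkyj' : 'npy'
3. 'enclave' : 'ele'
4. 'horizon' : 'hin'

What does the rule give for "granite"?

gne

What's happening: keep one character in every 3, starting at position 1 (positions 1st, 4th, 7th, ...).
Applying that to "granite" gives "gne".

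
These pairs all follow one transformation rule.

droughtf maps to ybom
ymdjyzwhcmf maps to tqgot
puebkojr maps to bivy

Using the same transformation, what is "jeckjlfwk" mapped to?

lrsd

The rule is to shift every letter 7 places forward in the alphabet (wrapping around), then keep every other character starting from the second (positions 2nd, 4th, 6th, ...).
Working it through for "jeckjlfwk": intermediate "qljrqsmdr", final "lrsd".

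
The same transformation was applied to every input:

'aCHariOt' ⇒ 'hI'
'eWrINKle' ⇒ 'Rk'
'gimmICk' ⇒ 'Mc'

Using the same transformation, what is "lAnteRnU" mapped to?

What's happening: keep one character in every 3, starting at position 3 (positions 3rd, 6th, 9th, ...), then flip the case of every letter.
For "lAnteRnU", step one produces "nR"; step two turns that into "Nr".

Nr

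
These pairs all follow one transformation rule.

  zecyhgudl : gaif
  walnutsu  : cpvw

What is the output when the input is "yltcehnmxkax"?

nejomz

Each output is the input with this applied: keep every other character starting from the second (positions 2nd, 4th, 6th, ...), then shift every letter 2 places forward in the alphabet (wrapping around).
Doing the same to "yltcehnmxkax": "nejomz".
(Check on "walnutsu": → "antu" → "cpvw" ✓)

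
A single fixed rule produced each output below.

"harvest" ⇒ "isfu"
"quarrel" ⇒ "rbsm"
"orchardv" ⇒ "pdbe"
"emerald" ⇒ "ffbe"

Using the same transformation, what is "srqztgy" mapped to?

Rule — shift every letter 1 place forward in the alphabet (wrapping around), then keep every other character starting from the first (positions 1st, 3rd, 5th, ...).
On "srqztgy": the first step gives "tsrauhz", and the second then gives "truz".

truz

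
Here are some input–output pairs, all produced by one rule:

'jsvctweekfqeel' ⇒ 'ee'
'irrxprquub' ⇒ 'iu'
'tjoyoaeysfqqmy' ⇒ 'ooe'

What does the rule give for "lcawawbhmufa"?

aa

Looking at the pairs, the operation is to keep every other character starting from the first (positions 1st, 3rd, 5th, ...), then keep only the vowels.
For "lcawawbhmufa", step one produces "laabmf"; step two turns that into "aa".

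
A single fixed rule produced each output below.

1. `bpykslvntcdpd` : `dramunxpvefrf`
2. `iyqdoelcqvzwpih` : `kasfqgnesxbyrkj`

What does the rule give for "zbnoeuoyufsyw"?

The pattern: shift every letter 2 places forward in the alphabet (wrapping around).
Doing the same to "zbnoeuoyufsyw": "bdpqgwqawhuay".

bdpqgwqawhuay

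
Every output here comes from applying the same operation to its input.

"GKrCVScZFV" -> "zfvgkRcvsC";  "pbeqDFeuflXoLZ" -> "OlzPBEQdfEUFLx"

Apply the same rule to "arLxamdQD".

In each case the input is transformed by: flip the case of every letter, then move the last 3 characters to the front (rotate right by 3).
Applying both steps to "arLxamdQD": "ARlXAMDqd", then "DqdARlXAM".

DqdARlXAM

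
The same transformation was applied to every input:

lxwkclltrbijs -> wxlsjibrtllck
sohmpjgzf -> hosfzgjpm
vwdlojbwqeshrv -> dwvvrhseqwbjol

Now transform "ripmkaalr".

Rule — move the first 3 characters to the end (rotate left by 3), then reverse the string.
For "ripmkaalr" the result is "pirrlaakm".

pirrlaakm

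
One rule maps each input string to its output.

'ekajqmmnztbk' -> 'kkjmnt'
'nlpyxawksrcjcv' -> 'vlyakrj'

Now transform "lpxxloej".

jpxo

The pattern: move the last 2 characters to the front (rotate right by 2), then keep every other character starting from the second (positions 2nd, 4th, 6th, ...).
On "lpxxloej": the first step gives "ejlpxxlo", and the second then gives "jpxo".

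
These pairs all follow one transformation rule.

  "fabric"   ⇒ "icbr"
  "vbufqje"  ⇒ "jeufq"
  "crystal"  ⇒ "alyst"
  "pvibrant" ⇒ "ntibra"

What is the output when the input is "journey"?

eyurn

The pattern: delete the first 2 characters, then move the last 2 characters to the front (rotate right by 2).
"journey" → "eyurn".
(Check on "pvibrant": → "ibrant" → "ntibra" ✓)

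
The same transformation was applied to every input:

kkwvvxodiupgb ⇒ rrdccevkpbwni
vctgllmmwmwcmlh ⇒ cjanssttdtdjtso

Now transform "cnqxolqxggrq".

The transformation: shift every letter 7 places forward in the alphabet (wrapping around).
Doing the same to "cnqxolqxggrq": "juxevsxennyx".

juxevsxennyx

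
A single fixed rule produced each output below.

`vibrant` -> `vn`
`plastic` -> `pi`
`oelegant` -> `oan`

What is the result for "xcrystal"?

xta

Each output is the input with this applied: swap each adjacent pair of characters (1↔2, 3↔4, ...), then keep one character in every 3, starting at position 2 (positions 2nd, 5th, 8th, ...).
"xcrystal" → "cxyrtsla" → "xta".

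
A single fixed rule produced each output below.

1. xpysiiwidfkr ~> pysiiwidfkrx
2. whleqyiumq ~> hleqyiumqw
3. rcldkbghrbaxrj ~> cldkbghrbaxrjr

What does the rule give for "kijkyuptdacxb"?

The rule is to move the first character to the end.
Applying that to "kijkyuptdacxb" gives "ijkyuptdacxbk".

ijkyuptdacxbk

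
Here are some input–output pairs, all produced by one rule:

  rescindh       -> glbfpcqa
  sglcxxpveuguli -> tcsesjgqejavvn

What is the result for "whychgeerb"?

eccpzufwaf

Rule — shift every letter 2 places backward in the alphabet (wrapping around), then swap the front and back halves of the string.
Applying both steps to "whychgeerb": "ufwafeccpz", then "eccpzufwaf".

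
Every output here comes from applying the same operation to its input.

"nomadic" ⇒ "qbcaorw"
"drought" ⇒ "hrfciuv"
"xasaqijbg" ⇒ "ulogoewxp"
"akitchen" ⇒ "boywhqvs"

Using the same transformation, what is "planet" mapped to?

The transformation: move the last character to the front, then shift every letter 12 places backward in the alphabet (wrapping around).
On "planet" that produces "hdzobs".

hdzobs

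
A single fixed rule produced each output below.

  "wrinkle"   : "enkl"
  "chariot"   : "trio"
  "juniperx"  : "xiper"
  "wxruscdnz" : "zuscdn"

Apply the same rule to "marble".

The rule is to delete the first 3 characters, then move the last character to the front.
So "marble" becomes "ebl".

ebl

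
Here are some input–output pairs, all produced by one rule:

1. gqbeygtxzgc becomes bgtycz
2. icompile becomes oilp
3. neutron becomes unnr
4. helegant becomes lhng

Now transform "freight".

What's happening: keep every other character starting from the first (positions 1st, 3rd, 5th, ...), then swap each adjacent pair of characters (1↔2, 3↔4, ...).
Starting from "freight": after the first operation, "fegt"; after the second, "eftg".

eftg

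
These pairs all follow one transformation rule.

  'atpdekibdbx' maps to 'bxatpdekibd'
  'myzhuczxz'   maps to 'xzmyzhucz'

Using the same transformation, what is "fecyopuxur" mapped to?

urfecyopux

What's happening: move the last 2 characters to the front (rotate right by 2).
On "fecyopuxur" that produces "urfecyopux".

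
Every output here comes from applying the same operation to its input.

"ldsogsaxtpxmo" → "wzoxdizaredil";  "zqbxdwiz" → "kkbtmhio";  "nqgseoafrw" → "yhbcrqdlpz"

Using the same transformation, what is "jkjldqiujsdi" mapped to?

Looking at the pairs, the operation is to take characters alternately from the front and the back (1st, last, 2nd, 2nd-last, ...), then shift every letter 11 places forward in the alphabet (wrapping around).
"jkjldqiujsdi" → "jikdjsljduqi" → "utvoudwuofbt".
(Check on "nqgseoafrw": → "nwqrgfsaeo" → "yhbcrqdlpz" ✓)

utvoudwuofbt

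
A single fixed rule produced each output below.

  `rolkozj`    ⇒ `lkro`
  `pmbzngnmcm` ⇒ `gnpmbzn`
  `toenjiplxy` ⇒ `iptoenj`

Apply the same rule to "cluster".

Rule — delete the last 3 characters, then move the last 2 characters to the front (rotate right by 2).
Applying both steps to "cluster": "clus", then "uscl".
(Check on "rolkozj": → "rolk" → "lkro" ✓)

uscl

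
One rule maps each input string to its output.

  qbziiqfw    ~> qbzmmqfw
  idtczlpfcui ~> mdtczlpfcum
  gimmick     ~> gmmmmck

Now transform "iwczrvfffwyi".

mwczrvfffwym

Rule — replace every "i" with "m".
"iwczrvfffwyi" → "mwczrvfffwym".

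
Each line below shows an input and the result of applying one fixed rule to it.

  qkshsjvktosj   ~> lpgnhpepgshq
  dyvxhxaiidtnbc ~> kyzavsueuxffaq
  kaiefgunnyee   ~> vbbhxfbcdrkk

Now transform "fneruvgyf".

In each case the input is transformed by: shift every letter 3 places backward in the alphabet (wrapping around), then move the last 3 characters to the front (rotate right by 3).
On "fneruvgyf" that produces "dvcckbors".

dvcckbors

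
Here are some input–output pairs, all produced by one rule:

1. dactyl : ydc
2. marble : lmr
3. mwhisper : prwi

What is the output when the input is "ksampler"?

The transformation: swap the front and back halves of the string, then keep every other character starting from the second (positions 2nd, 4th, 6th, ...).
Applying that to "ksampler" gives "lrsm".

lrsm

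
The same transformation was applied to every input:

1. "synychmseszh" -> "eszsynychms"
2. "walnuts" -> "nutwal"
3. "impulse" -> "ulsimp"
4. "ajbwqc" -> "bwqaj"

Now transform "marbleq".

The pattern: delete the last character, then move the last 3 characters to the front (rotate right by 3).
On "marbleq": the first step gives "marble", and the second then gives "blemar".
(Check on "impulse": → "impuls" → "ulsimp" ✓)

blemar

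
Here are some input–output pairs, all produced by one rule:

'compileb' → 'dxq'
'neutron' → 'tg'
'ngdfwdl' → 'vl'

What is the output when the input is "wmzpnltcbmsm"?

Each output is the input with this applied: shift every letter 11 places backward in the alphabet (wrapping around), then keep one character in every 3, starting at position 2 (positions 2nd, 5th, 8th, ...).
For "wmzpnltcbmsm", step one produces "lboecairqbhb"; step two turns that into "bcrh".

bcrh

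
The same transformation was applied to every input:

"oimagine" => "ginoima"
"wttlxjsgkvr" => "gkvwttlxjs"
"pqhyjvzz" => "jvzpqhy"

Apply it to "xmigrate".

Each output is the input with this applied: delete the last character, then move the last 3 characters to the front (rotate right by 3).
For "xmigrate" the result is "ratxmig".

ratxmig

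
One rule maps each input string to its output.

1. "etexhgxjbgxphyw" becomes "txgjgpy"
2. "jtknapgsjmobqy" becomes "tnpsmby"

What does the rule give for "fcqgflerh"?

What's happening: keep every other character starting from the second (positions 2nd, 4th, 6th, ...).
"fcqgflerh" → "cglr".

cglr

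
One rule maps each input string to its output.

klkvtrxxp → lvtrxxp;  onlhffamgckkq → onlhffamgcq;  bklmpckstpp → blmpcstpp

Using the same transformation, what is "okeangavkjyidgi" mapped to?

oeangavjyidgi

In each case the input is transformed by: remove every "k".
For "okeangavkjyidgi" the result is "oeangavjyidgi".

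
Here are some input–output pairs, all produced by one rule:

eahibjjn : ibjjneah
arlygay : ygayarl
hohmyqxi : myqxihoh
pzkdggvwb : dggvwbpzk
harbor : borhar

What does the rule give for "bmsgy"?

gybms

Each output is the input with this applied: move the first 3 characters to the end (rotate left by 3).
"bmsgy" → "gybms".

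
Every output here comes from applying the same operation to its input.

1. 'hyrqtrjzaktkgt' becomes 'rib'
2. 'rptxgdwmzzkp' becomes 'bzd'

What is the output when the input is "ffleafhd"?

ppv

In each case the input is transformed by: shift every letter 10 places forward in the alphabet (wrapping around), then keep only the first 3 characters.
For "ffleafhd", step one produces "ppvokprn"; step two turns that into "ppv".
(Check on "rptxgdwmzzkp": → "bzdhqngwjjuz" → "bzd" ✓)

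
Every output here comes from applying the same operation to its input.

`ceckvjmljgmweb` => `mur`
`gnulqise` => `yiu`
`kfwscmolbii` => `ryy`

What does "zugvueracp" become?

What's happening: shift every letter 10 places backward in the alphabet (wrapping around), then keep only the last 3 characters.
"zugvueracp" → "pkwlkuhqsf" → "qsf".

qsf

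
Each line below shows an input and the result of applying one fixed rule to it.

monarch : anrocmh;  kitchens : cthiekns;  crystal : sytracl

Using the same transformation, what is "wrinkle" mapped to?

nikrlwe

The pattern: move the first 3 characters to the end (rotate left by 3), then take characters alternately from the front and the back (1st, last, 2nd, 2nd-last, ...).
On "wrinkle" that produces "nikrlwe".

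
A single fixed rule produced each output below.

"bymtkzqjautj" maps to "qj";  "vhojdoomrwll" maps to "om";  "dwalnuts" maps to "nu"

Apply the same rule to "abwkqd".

kq

Looking at the pairs, the operation is to swap the front and back halves of the string, then keep only the first 2 characters.
On "abwkqd": the first step gives "kqdabw", and the second then gives "kq".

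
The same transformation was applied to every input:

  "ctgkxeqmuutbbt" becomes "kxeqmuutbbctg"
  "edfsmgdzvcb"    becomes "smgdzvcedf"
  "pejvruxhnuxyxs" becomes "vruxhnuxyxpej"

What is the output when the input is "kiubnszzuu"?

The transformation: delete the last character, then move the first 3 characters to the end (rotate left by 3).
Working it through for "kiubnszzuu": intermediate "kiubnszzu", final "bnszzukiu".

bnszzukiu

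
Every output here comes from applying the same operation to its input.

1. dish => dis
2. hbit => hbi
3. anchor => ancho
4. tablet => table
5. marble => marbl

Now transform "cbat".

cba

The pattern: delete the last character.
On "cbat" that produces "cba".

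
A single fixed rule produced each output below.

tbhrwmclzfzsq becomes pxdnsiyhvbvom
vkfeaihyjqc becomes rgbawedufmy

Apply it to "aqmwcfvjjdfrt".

wmisybrffzbnp

The rule is to shift every letter 4 places backward in the alphabet (wrapping around).
So "aqmwcfvjjdfrt" becomes "wmisybrffzbnp".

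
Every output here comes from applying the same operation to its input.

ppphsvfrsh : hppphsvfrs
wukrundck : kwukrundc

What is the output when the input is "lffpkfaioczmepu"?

ulffpkfaioczmep

In each case the input is transformed by: move the last character to the front.
On "lffpkfaioczmepu" that produces "ulffpkfaioczmep".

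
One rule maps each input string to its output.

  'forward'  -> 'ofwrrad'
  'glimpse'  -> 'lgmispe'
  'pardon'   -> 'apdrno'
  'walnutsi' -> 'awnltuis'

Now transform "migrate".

imrgtae

Rule — swap each adjacent pair of characters (1↔2, 3↔4, ...).
Applying that to "migrate" gives "imrgtae".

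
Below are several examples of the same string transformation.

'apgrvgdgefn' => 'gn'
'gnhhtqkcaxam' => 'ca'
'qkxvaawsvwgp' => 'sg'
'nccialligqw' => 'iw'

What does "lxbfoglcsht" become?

ct

The rule is to keep one character in every 3, starting at position 2 (positions 2nd, 5th, 8th, ...), then keep only the last 2 characters.
Starting from "lxbfoglcsht": after the first operation, "xoct"; after the second, "ct".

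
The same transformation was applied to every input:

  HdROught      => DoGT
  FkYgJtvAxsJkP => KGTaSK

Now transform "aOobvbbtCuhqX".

What's happening: keep every other character starting from the second (positions 2nd, 4th, 6th, ...), then flip the case of every letter.
Applying both steps to "aOobvbbtCuhqX": "Obbtuq", then "oBBTUQ".

oBBTUQ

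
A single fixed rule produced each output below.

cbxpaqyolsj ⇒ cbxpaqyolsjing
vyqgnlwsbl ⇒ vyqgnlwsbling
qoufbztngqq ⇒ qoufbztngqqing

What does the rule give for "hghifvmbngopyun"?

Rule — append "ing".
On "hghifvmbngopyun" that produces "hghifvmbngopyuning".

hghifvmbngopyuning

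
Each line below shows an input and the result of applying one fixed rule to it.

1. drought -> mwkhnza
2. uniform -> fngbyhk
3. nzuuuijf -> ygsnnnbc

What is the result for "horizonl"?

What's happening: shift every letter 7 places backward in the alphabet (wrapping around), then move the last character to the front.
On "horizonl": the first step gives "ahkbshge", and the second then gives "eahkbshg".

eahkbshg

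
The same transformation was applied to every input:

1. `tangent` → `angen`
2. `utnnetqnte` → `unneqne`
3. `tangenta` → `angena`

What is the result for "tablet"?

In each case the input is transformed by: remove every "t".
So "tablet" becomes "able".

able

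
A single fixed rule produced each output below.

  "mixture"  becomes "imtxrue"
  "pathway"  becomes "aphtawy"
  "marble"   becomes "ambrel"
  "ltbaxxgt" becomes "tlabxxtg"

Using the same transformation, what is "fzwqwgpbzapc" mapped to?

Rule — swap each adjacent pair of characters (1↔2, 3↔4, ...).
For "fzwqwgpbzapc" the result is "zfqwgwbpazcp".

zfqwgwbpazcp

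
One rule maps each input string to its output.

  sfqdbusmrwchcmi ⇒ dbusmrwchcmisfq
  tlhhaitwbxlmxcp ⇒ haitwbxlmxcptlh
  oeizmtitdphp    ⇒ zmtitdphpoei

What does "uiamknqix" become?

mknqixuia

The rule is to move the first 3 characters to the end (rotate left by 3).
On "uiamknqix" that produces "mknqixuia".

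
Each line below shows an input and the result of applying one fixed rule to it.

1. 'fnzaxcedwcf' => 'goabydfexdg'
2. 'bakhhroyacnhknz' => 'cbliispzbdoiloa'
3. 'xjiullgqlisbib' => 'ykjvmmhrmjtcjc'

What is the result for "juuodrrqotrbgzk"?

The pattern: shift every letter 1 place forward in the alphabet (wrapping around).
On "juuodrrqotrbgzk" that produces "kvvpessrpuschal".

kvvpessrpuschal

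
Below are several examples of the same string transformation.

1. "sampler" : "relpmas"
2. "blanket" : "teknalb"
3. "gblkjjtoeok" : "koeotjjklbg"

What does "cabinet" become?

Rule — reverse the string.
"cabinet" → "tenibac".

tenibac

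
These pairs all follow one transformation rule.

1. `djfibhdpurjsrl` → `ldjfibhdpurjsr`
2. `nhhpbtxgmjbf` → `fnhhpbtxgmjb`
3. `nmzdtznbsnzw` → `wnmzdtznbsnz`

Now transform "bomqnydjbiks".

The transformation: move the last character to the front.
On "bomqnydjbiks" that produces "sbomqnydjbik".

sbomqnydjbik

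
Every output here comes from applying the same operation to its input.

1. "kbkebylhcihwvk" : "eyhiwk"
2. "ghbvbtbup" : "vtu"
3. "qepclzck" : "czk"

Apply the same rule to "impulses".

uss

Each output is the input with this applied: keep every other character starting from the second (positions 2nd, 4th, 6th, ...), then delete the first character.
"impulses" → "muss" → "uss".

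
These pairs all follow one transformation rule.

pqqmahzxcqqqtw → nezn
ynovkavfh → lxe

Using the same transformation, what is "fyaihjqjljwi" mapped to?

xgif

Rule — shift every letter 3 places backward in the alphabet (wrapping around), then keep one character in every 3, starting at position 3 (positions 3rd, 6th, 9th, ...).
Starting from "fyaihjqjljwi": after the first operation, "cvxfegngigtf"; after the second, "xgif".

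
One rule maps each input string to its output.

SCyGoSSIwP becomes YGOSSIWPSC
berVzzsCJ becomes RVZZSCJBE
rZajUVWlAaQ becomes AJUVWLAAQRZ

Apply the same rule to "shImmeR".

Looking at the pairs, the operation is to move the first 2 characters to the end (rotate left by 2), then convert every letter to uppercase.
"shImmeR" → "IMMERSH".

IMMERSH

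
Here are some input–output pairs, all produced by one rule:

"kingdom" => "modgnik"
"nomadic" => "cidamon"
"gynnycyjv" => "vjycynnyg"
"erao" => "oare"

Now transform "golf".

The rule is to reverse the string.
"golf" → "flog".

flog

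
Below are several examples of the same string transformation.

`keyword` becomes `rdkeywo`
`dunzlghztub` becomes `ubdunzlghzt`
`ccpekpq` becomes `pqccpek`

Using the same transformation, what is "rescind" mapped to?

The transformation: move the last 2 characters to the front (rotate right by 2).
"rescind" → "ndresci".

ndresci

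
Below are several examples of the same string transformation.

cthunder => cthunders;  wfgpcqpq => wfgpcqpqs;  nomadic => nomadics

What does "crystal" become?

crystals

Rule — append "s".
On "crystal" that produces "crystals".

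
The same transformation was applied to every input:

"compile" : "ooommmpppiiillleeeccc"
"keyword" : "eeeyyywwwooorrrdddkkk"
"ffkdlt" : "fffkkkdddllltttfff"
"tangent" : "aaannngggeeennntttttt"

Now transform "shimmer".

hhhiiimmmmmmeeerrrsss

What's happening: move the first character to the end, then repeat every character 3 times.
So "shimmer" becomes "hhhiiimmmmmmeeerrrsss".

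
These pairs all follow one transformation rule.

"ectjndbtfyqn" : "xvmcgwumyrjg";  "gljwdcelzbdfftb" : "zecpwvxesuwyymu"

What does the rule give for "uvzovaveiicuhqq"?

What's happening: shift every letter 7 places backward in the alphabet (wrapping around).
"uvzovaveiicuhqq" → "noshotoxbbvnajj".

noshotoxbbvnajj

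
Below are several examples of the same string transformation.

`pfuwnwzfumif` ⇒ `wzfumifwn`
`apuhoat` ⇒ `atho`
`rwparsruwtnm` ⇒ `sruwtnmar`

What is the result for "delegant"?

In each case the input is transformed by: delete the first 3 characters, then move the first 2 characters to the end (rotate left by 2).
Working it through for "delegant": intermediate "egant", final "anteg".

anteg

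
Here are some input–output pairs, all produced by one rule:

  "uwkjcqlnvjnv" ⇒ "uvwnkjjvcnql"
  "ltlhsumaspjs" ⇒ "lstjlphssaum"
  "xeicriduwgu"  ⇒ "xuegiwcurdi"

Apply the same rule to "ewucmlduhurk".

ekwruuchmuld

The rule is to take characters alternately from the front and the back (1st, last, 2nd, 2nd-last, ...).
So "ewucmlduhurk" becomes "ekwruuchmuld".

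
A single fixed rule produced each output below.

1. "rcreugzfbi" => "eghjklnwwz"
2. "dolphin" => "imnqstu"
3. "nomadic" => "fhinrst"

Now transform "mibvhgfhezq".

Rule — shift every letter 5 places forward in the alphabet (wrapping around), then sort the characters into alphabetical order.
"mibvhgfhezq" → "aegjklmmnrv".

aegjklmmnrv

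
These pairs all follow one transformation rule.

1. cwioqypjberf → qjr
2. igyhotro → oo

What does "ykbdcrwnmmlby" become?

cnl

The pattern: keep one character in every 3, starting at position 2 (positions 2nd, 5th, 8th, ...), then delete the first character.
For "ykbdcrwnmmlby", step one produces "kcnl"; step two turns that into "cnl".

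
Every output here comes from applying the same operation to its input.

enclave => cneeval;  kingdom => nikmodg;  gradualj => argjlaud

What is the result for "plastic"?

The pattern: reverse the string, then move the last 3 characters to the front (rotate right by 3).
Working it through for "plastic": intermediate "citsalp", final "alpcits".
(Check on "kingdom": → "modgnik" → "nikmodg" ✓)

alpcits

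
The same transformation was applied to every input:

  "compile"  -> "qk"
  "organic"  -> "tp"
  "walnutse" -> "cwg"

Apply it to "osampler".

urt

What's happening: shift every letter 2 places forward in the alphabet (wrapping around), then keep one character in every 3, starting at position 2 (positions 2nd, 5th, 8th, ...).
On "osampler": the first step gives "qucorngt", and the second then gives "urt".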